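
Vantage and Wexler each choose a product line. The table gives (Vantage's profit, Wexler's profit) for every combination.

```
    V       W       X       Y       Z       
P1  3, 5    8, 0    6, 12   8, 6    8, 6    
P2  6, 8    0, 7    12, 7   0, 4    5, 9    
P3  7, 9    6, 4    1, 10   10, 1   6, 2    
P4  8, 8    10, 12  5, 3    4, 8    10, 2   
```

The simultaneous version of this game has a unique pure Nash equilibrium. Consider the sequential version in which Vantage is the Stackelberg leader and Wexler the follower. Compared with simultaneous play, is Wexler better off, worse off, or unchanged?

unchanged

Wexler best-responds to each possible Vantage move:
- P1 → Wexler plays X (best of 5, 0, 12, 6, 6); Vantage gets 6.
- P2 → Wexler plays Z (best of 8, 7, 7, 4, 9); Vantage gets 5.
- P3 → Wexler plays X (best of 9, 4, 10, 1, 2); Vantage gets 1.
- P4 → Wexler plays W (best of 8, 12, 3, 8, 2); Vantage gets 10.
Among 6, 5, 1, 10, the best is 10 at P4. Subgame-perfect outcome: (P4, W) with payoffs (10, 12).
Under simultaneous play:
Vantage's best replies: V→P4; W→P4; X→P2; Y→P3; Z→P4.
Wexler's best replies: P1→X; P2→Z; P3→X; P4→W.
Only (P4, W) has each player best-responding; Nash payoffs (10, 12).
Wexler earns 12 sequentially versus 12 at the Nash outcome: unchanged.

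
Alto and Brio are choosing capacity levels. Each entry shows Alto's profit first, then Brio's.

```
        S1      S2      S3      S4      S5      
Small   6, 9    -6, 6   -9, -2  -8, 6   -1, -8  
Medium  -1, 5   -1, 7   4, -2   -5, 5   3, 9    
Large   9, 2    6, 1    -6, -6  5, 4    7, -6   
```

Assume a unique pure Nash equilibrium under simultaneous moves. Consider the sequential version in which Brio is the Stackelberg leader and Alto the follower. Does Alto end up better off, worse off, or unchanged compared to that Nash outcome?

Solve by backward induction (Brio leads).
- S1 → Alto plays Large (best of 6, -1, 9); Brio gets 2.
- S2 → Alto plays Large (best of -6, -1, 6); Brio gets 1.
- S3 → Alto plays Medium (best of -9, 4, -6); Brio gets -2.
- S4 → Alto plays Large (best of -8, -5, 5); Brio gets 4.
- S5 → Alto plays Large (best of -1, 3, 7); Brio gets -6.
Maximizing over 2, 1, -2, 4, -6, Brio chooses S4. Subgame-perfect outcome: (Large, S4) with payoffs (5, 4).
For the simultaneous game, intersect best replies.
Alto's best replies: S1→Large; S2→Large; S3→Medium; S4→Large; S5→Large.
Brio's best replies: Small→S1; Medium→S5; Large→S4.
Only (Large, S4) has each player best-responding; Nash payoffs (5, 4).
Alto earns 5 sequentially versus 5 at the Nash outcome: unchanged.

unchanged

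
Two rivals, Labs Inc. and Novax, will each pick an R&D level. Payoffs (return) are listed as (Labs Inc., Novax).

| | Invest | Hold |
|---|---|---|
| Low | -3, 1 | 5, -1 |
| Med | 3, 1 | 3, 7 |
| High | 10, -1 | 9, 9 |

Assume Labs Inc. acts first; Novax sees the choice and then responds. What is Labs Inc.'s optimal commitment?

Solve by backward induction (Labs Inc. leads).
- Low: Novax compares 1, -1 and picks Invest; Labs Inc. would get -3.
- Med: Novax compares 1, 7 and picks Hold; Labs Inc. would get 3.
- High: Novax compares -1, 9 and picks Hold; Labs Inc. would get 9.
Maximizing over -3, 3, 9, Labs Inc. chooses High. Subgame-perfect outcome: (High, Hold) with payoffs (9, 9).

High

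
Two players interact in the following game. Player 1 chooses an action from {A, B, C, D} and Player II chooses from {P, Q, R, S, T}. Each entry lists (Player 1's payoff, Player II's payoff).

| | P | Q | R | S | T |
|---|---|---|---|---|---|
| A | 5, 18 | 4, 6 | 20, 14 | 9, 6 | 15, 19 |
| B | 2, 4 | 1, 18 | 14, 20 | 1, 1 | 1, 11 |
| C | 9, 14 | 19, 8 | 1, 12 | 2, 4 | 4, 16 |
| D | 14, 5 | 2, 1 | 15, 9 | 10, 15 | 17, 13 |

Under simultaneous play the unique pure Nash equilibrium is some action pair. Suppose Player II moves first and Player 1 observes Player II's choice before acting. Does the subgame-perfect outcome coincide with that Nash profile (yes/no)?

Solve by backward induction (Player II leads).
- P → Player 1 plays D (best of 5, 2, 9, 14); Player II gets 5.
- Q → Player 1 plays C (best of 4, 1, 19, 2); Player II gets 8.
- R → Player 1 plays A (best of 20, 14, 1, 15); Player II gets 14.
- S → Player 1 plays D (best of 9, 1, 2, 10); Player II gets 15.
- T → Player 1 plays D (best of 15, 1, 4, 17); Player II gets 13.
Among 5, 8, 14, 15, 13, the best is 15 at S. Subgame-perfect outcome: (D, S) with payoffs (10, 15).
Under simultaneous play:
Player 1's best replies: P→D; Q→C; R→A; S→D; T→D.
Player II's best replies: A→T; B→R; C→T; D→S.
The unique mutual best reply is (D, S), giving (10, 15).
Sequential outcome (D, S) coincides with the Nash profile (D, S).

yes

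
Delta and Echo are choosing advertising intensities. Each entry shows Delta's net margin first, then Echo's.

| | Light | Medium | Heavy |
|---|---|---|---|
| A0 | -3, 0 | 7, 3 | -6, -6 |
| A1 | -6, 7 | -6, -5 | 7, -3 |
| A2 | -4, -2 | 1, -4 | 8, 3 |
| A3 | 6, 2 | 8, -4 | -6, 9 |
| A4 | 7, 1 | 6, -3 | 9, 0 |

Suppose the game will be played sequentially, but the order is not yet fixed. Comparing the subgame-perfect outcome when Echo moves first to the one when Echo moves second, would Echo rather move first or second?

If Delta leads: Echo's best replies are A0→Medium, A1→Light, A2→Heavy, A3→Heavy, A4→Light; Delta's induced payoffs 7, -6, 8, -6, 7; outcome (A2, Heavy), payoffs (8, 3).
If Echo leads: Delta's best replies are Light→A4, Medium→A3, Heavy→A4; Echo's induced payoffs 1, -4, 0; outcome (A4, Light), payoffs (7, 1).
Echo gets 1 moving first and 3 moving second, so Echo prefers to move second.

second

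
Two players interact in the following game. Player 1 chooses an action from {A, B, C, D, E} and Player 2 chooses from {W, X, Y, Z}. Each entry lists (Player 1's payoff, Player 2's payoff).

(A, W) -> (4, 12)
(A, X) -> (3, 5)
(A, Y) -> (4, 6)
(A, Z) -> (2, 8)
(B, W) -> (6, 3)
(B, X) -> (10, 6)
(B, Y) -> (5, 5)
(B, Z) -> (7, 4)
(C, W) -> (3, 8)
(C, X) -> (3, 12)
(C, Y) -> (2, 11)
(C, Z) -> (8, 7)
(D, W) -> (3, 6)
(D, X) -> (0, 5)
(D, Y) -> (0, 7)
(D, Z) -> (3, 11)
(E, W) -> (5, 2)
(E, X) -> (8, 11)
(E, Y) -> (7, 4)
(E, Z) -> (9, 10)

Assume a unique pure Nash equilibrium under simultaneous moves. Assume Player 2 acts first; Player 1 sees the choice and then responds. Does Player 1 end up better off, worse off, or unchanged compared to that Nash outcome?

worse off

Work backward from Player 1's decision.
- W: BR = B, leader payoff 3.
- X: BR = B, leader payoff 6.
- Y: BR = E, leader payoff 4.
- Z: BR = E, leader payoff 10.
Player 2's induced payoffs are 3, 6, 4, 10, so Player 2 commits to Z. Subgame-perfect outcome: (E, Z) with payoffs (9, 10).
Now find the simultaneous Nash equilibrium.
Player 1's best replies: W→B; X→B; Y→E; Z→E.
Player 2's best replies: A→W; B→X; C→X; D→Z; E→X.
Only (B, X) has each player best-responding; Nash payoffs (10, 6).
Player 1 earns 9 sequentially versus 10 at the Nash outcome: worse off.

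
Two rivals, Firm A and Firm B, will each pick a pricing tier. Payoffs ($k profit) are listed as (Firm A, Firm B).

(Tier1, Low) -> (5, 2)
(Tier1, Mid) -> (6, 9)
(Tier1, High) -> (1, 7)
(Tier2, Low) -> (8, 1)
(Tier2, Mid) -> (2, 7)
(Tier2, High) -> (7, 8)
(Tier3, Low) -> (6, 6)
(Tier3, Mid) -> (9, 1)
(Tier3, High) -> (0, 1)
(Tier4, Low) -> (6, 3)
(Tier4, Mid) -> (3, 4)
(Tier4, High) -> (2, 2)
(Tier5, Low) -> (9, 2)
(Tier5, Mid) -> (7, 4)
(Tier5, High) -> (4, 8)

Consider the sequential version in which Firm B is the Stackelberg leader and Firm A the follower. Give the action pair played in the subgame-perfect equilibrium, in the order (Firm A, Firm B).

(Tier2, High)

Work backward from Firm A's decision.
- Low: BR = Tier5, leader payoff 2.
- Mid: BR = Tier3, leader payoff 1.
- High: BR = Tier2, leader payoff 8.
Maximizing over 2, 1, 8, Firm B chooses High. Subgame-perfect outcome: (Tier2, High) with payoffs (7, 8).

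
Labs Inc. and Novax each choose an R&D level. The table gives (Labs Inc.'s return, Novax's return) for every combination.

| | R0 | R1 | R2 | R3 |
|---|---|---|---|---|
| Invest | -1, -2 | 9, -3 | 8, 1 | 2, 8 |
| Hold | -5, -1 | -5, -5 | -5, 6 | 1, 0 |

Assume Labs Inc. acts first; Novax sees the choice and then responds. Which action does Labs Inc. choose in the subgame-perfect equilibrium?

Invest

Solve by backward induction (Labs Inc. leads).
- Invest: BR = R3, leader payoff 2.
- Hold: BR = R2, leader payoff -5.
Maximizing over 2, -5, Labs Inc. chooses Invest. Subgame-perfect outcome: (Invest, R3) with payoffs (2, 8).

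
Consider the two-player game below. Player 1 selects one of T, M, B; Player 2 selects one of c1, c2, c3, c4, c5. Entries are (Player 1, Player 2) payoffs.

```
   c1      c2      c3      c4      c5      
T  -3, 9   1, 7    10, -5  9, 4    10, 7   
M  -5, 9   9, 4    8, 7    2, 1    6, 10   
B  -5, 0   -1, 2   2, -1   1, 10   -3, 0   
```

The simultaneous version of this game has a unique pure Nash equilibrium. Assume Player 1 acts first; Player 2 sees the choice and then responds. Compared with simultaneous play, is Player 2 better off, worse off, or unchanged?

better off

Player 2 best-responds to each possible Player 1 move:
- T: Player 2 compares 9, 7, -5, 4, 7 and picks c1; Player 1 would get -3.
- M: Player 2 compares 9, 4, 7, 1, 10 and picks c5; Player 1 would get 6.
- B: Player 2 compares 0, 2, -1, 10, 0 and picks c4; Player 1 would get 1.
Among -3, 6, 1, the best is 6 at M. Subgame-perfect outcome: (M, c5) with payoffs (6, 10).
Now find the simultaneous Nash equilibrium.
Player 1's best replies: c1→T; c2→M; c3→T; c4→T; c5→T.
Player 2's best replies: T→c1; M→c5; B→c4.
Only (T, c1) has each player best-responding; Nash payoffs (-3, 9).
Player 2 earns 10 sequentially versus 9 at the Nash outcome: better off.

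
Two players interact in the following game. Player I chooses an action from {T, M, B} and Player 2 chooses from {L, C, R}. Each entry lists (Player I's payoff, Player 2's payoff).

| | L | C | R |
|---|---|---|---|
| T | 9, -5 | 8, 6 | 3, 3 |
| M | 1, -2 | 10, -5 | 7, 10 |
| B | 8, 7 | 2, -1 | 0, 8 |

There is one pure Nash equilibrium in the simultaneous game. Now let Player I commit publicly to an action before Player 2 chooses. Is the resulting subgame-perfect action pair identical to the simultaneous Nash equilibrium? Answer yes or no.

no

Player 2 best-responds to each possible Player I move:
- T: Player 2 compares -5, 6, 3 and picks C; Player I would get 8.
- M: Player 2 compares -2, -5, 10 and picks R; Player I would get 7.
- B: Player 2 compares 7, -1, 8 and picks R; Player I would get 0.
Player I's induced payoffs are 8, 7, 0, so Player I commits to T. Subgame-perfect outcome: (T, C) with payoffs (8, 6).
Under simultaneous play:
Player I's best replies: L→T; C→M; R→M.
Player 2's best replies: T→C; M→R; B→R.
Only (M, R) has each player best-responding; Nash payoffs (7, 10).
Sequential outcome (T, C) differs from the Nash profile (M, R).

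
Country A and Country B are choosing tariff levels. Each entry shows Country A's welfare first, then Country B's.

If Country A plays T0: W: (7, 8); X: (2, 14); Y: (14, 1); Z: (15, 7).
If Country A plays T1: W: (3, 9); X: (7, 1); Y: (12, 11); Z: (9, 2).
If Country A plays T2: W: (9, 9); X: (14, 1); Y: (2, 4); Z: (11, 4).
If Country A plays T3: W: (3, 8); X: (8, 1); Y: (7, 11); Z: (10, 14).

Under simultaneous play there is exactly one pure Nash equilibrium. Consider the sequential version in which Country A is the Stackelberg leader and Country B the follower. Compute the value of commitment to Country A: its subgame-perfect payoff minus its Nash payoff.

3

Solve by backward induction (Country A leads).
- T0: BR = X, leader payoff 2.
- T1: BR = Y, leader payoff 12.
- T2: BR = W, leader payoff 9.
- T3: BR = Z, leader payoff 10.
Maximizing over 2, 12, 9, 10, Country A chooses T1. Subgame-perfect outcome: (T1, Y) with payoffs (12, 11).
Under simultaneous play:
Country A's best replies: W→T2; X→T2; Y→T0; Z→T0.
Country B's best replies: T0→X; T1→Y; T2→W; T3→Z.
Only (T2, W) has each player best-responding; Nash payoffs (9, 9).
Country A's commitment gain: 12 − 9 = 3.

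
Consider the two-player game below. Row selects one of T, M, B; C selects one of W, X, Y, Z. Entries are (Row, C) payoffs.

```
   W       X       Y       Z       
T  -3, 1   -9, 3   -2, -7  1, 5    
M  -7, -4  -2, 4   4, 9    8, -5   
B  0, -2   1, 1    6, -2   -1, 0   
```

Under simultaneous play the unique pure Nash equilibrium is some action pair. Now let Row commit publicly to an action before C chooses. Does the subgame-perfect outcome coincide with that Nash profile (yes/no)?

no

Work backward from C's decision.
- T: C compares 1, 3, -7, 5 and picks Z; Row would get 1.
- M: C compares -4, 4, 9, -5 and picks Y; Row would get 4.
- B: C compares -2, 1, -2, 0 and picks X; Row would get 1.
Among 1, 4, 1, the best is 4 at M. Subgame-perfect outcome: (M, Y) with payoffs (4, 9).
For the simultaneous game, intersect best replies.
Row's best replies: W→B; X→B; Y→B; Z→M.
C's best replies: T→Z; M→Y; B→X.
The unique mutual best reply is (B, X), giving (1, 1).
Sequential outcome (M, Y) differs from the Nash profile (B, X).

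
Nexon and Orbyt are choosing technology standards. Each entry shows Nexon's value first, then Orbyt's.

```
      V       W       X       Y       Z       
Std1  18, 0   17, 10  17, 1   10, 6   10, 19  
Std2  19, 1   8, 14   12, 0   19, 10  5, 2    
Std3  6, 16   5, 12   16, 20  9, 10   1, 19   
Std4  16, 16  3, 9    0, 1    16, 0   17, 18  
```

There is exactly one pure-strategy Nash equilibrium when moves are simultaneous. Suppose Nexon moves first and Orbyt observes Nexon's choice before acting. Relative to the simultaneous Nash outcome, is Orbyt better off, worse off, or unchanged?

unchanged

Orbyt best-responds to each possible Nexon move:
- Std1 → Orbyt plays Z (best of 0, 10, 1, 6, 19); Nexon gets 10.
- Std2 → Orbyt plays W (best of 1, 14, 0, 10, 2); Nexon gets 8.
- Std3 → Orbyt plays X (best of 16, 12, 20, 10, 19); Nexon gets 16.
- Std4 → Orbyt plays Z (best of 16, 9, 1, 0, 18); Nexon gets 17.
Among 10, 8, 16, 17, the best is 17 at Std4. Subgame-perfect outcome: (Std4, Z) with payoffs (17, 18).
Now find the simultaneous Nash equilibrium.
Nexon's best replies: V→Std2; W→Std1; X→Std1; Y→Std2; Z→Std4.
Orbyt's best replies: Std1→Z; Std2→W; Std3→X; Std4→Z.
The unique mutual best reply is (Std4, Z), giving (17, 18).
Orbyt earns 18 sequentially versus 18 at the Nash outcome: unchanged.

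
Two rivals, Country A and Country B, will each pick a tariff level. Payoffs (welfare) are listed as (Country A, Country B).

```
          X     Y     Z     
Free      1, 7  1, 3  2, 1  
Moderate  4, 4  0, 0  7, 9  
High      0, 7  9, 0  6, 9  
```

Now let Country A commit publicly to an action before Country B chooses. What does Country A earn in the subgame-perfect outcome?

Backward induction with Country A moving first.
- Free: BR = X, leader payoff 1.
- Moderate: BR = Z, leader payoff 7.
- High: BR = Z, leader payoff 6.
Country A's induced payoffs are 1, 7, 6, so Country A commits to Moderate. Subgame-perfect outcome: (Moderate, Z) with payoffs (7, 9).

7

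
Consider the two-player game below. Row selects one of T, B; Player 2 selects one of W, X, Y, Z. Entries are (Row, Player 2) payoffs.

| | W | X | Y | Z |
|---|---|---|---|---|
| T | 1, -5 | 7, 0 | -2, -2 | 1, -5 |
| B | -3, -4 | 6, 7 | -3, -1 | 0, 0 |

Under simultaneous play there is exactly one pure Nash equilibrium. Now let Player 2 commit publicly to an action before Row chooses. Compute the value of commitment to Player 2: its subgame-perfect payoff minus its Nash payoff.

0

Row best-responds to each possible Player 2 move:
- W: BR = T, leader payoff -5.
- X: BR = T, leader payoff 0.
- Y: BR = T, leader payoff -2.
- Z: BR = T, leader payoff -5.
Among -5, 0, -2, -5, the best is 0 at X. Subgame-perfect outcome: (T, X) with payoffs (7, 0).
For the simultaneous game, intersect best replies.
Row's best replies: W→T; X→T; Y→T; Z→T.
Player 2's best replies: T→X; B→X.
Only (T, X) has each player best-responding; Nash payoffs (7, 0).
Player 2's commitment gain: 0 − 0 = 0.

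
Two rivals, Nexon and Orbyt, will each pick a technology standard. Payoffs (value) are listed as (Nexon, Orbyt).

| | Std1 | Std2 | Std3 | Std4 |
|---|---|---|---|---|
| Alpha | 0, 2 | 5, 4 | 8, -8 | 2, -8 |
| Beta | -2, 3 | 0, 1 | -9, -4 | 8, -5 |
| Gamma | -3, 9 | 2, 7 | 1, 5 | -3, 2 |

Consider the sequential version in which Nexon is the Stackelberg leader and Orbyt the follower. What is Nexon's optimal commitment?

Backward induction with Nexon moving first.
- Alpha → Orbyt plays Std2 (best of 2, 4, -8, -8); Nexon gets 5.
- Beta → Orbyt plays Std1 (best of 3, 1, -4, -5); Nexon gets -2.
- Gamma → Orbyt plays Std1 (best of 9, 7, 5, 2); Nexon gets -3.
Maximizing over 5, -2, -3, Nexon chooses Alpha. Subgame-perfect outcome: (Alpha, Std2) with payoffs (5, 4).

Alpha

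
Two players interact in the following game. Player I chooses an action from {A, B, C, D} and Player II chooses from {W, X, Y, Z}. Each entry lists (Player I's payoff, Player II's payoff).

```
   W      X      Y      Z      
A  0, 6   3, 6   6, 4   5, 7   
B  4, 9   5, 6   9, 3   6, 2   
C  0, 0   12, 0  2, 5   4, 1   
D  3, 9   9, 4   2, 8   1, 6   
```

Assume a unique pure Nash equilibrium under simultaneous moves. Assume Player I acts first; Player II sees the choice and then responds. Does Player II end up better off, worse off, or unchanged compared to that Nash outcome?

Solve by backward induction (Player I leads).
- A: BR = Z, leader payoff 5.
- B: BR = W, leader payoff 4.
- C: BR = Y, leader payoff 2.
- D: BR = W, leader payoff 3.
Maximizing over 5, 4, 2, 3, Player I chooses A. Subgame-perfect outcome: (A, Z) with payoffs (5, 7).
Now find the simultaneous Nash equilibrium.
Player I's best replies: W→B; X→C; Y→B; Z→B.
Player II's best replies: A→Z; B→W; C→Y; D→W.
Only (B, W) has each player best-responding; Nash payoffs (4, 9).
Player II earns 7 sequentially versus 9 at the Nash outcome: worse off.

worse off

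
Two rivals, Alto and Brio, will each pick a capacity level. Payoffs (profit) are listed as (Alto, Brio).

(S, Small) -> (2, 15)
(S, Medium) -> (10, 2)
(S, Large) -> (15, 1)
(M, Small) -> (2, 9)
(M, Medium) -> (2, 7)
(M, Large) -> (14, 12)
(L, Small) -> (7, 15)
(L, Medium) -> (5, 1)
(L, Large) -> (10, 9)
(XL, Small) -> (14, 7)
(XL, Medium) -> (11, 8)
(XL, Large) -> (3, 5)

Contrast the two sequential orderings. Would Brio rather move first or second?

If Alto leads: Brio's best replies are S→Small, M→Large, L→Small, XL→Medium; Alto's induced payoffs 2, 14, 7, 11; outcome (M, Large), payoffs (14, 12).
If Brio leads: Alto's best replies are Small→XL, Medium→XL, Large→S; Brio's induced payoffs 7, 8, 1; outcome (XL, Medium), payoffs (11, 8).
Brio gets 8 moving first and 12 moving second, so Brio prefers to move second.

second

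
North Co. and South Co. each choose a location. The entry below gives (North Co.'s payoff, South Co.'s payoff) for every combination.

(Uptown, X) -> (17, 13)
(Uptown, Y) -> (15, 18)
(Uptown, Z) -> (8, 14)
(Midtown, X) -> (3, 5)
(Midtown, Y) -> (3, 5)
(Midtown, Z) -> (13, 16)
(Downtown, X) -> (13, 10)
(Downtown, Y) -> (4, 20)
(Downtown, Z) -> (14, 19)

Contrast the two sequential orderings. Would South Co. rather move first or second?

first

If North Co. leads: South Co.'s best replies are Uptown→Y, Midtown→Z, Downtown→Y; North Co.'s induced payoffs 15, 13, 4; outcome (Uptown, Y), payoffs (15, 18).
If South Co. leads: North Co.'s best replies are X→Uptown, Y→Uptown, Z→Downtown; South Co.'s induced payoffs 13, 18, 19; outcome (Downtown, Z), payoffs (14, 19).
South Co. gets 19 moving first and 18 moving second, so South Co. prefers to move first.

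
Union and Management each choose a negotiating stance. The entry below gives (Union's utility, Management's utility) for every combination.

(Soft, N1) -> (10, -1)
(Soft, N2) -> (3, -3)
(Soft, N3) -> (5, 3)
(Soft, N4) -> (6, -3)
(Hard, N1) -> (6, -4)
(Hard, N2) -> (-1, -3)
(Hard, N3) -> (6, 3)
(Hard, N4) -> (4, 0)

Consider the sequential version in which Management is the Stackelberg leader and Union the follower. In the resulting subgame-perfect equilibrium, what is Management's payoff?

Union best-responds to each possible Management move:
- N1 → Union plays Soft (best of 10, 6); Management gets -1.
- N2 → Union plays Soft (best of 3, -1); Management gets -3.
- N3 → Union plays Hard (best of 5, 6); Management gets 3.
- N4 → Union plays Soft (best of 6, 4); Management gets -3.
Among -1, -3, 3, -3, the best is 3 at N3. Subgame-perfect outcome: (Hard, N3) with payoffs (6, 3).

3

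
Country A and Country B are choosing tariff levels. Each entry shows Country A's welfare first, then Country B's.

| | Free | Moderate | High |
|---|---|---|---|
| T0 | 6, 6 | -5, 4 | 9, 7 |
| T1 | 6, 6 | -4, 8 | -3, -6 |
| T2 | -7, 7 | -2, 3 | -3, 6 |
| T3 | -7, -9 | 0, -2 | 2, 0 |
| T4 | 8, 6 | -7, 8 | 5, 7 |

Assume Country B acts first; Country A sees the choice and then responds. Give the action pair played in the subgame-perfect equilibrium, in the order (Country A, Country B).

(T0, High)

Country A best-responds to each possible Country B move:
- Free → Country A plays T4 (best of 6, 6, -7, -7, 8); Country B gets 6.
- Moderate → Country A plays T3 (best of -5, -4, -2, 0, -7); Country B gets -2.
- High → Country A plays T0 (best of 9, -3, -3, 2, 5); Country B gets 7.
Country B's induced payoffs are 6, -2, 7, so Country B commits to High. Subgame-perfect outcome: (T0, High) with payoffs (9, 7).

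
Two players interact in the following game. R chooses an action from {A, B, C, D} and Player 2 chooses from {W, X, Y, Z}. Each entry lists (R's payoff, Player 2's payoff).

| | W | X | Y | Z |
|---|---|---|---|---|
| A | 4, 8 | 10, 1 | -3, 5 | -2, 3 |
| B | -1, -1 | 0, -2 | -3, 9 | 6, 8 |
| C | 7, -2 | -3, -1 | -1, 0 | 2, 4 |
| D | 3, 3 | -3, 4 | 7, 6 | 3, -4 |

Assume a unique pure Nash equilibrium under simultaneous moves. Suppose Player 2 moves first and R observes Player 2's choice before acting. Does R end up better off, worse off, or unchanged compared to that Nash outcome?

Work backward from R's decision.
- W → R plays C (best of 4, -1, 7, 3); Player 2 gets -2.
- X → R plays A (best of 10, 0, -3, -3); Player 2 gets 1.
- Y → R plays D (best of -3, -3, -1, 7); Player 2 gets 6.
- Z → R plays B (best of -2, 6, 2, 3); Player 2 gets 8.
Among -2, 1, 6, 8, the best is 8 at Z. Subgame-perfect outcome: (B, Z) with payoffs (6, 8).
Under simultaneous play:
R's best replies: W→C; X→A; Y→D; Z→B.
Player 2's best replies: A→W; B→Y; C→Z; D→Y.
Only (D, Y) has each player best-responding; Nash payoffs (7, 6).
R earns 6 sequentially versus 7 at the Nash outcome: worse off.

worse off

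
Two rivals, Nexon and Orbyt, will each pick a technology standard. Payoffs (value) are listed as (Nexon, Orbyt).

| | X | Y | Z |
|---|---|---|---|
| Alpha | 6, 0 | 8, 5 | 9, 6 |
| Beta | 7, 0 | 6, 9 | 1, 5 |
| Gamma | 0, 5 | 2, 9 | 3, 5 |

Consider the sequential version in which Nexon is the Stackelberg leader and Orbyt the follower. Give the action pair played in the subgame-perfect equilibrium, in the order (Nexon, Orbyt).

(Alpha, Z)

Work backward from Orbyt's decision.
- Alpha: BR = Z, leader payoff 9.
- Beta: BR = Y, leader payoff 6.
- Gamma: BR = Y, leader payoff 2.
Nexon's induced payoffs are 9, 6, 2, so Nexon commits to Alpha. Subgame-perfect outcome: (Alpha, Z) with payoffs (9, 6).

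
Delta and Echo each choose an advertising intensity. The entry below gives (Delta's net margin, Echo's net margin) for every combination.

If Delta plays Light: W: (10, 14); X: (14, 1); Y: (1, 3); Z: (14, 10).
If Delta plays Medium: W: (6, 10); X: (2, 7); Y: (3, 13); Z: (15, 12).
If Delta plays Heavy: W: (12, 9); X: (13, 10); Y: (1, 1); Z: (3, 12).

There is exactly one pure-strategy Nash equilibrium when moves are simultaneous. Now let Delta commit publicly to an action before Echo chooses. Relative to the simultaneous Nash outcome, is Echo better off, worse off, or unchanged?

Solve by backward induction (Delta leads).
- Light: BR = W, leader payoff 10.
- Medium: BR = Y, leader payoff 3.
- Heavy: BR = Z, leader payoff 3.
Delta's induced payoffs are 10, 3, 3, so Delta commits to Light. Subgame-perfect outcome: (Light, W) with payoffs (10, 14).
For the simultaneous game, intersect best replies.
Delta's best replies: W→Heavy; X→Light; Y→Medium; Z→Medium.
Echo's best replies: Light→W; Medium→Y; Heavy→Z.
The unique mutual best reply is (Medium, Y), giving (3, 13).
Echo earns 14 sequentially versus 13 at the Nash outcome: better off.

better off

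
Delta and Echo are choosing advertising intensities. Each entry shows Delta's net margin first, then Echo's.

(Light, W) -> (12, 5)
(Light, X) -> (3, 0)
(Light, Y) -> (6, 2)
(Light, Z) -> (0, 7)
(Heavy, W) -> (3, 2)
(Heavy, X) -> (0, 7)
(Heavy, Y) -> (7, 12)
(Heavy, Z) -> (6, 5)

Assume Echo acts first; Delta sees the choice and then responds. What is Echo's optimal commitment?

Work backward from Delta's decision.
- W → Delta plays Light (best of 12, 3); Echo gets 5.
- X → Delta plays Light (best of 3, 0); Echo gets 0.
- Y → Delta plays Heavy (best of 6, 7); Echo gets 12.
- Z → Delta plays Heavy (best of 0, 6); Echo gets 5.
Maximizing over 5, 0, 12, 5, Echo chooses Y. Subgame-perfect outcome: (Heavy, Y) with payoffs (7, 12).

Y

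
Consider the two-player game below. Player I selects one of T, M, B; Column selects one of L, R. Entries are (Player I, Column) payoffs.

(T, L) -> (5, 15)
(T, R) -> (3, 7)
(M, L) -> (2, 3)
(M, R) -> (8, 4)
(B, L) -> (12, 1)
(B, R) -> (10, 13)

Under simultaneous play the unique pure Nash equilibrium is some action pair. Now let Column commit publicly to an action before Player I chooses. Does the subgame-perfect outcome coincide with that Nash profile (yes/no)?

Work backward from Player I's decision.
- L → Player I plays B (best of 5, 2, 12); Column gets 1.
- R → Player I plays B (best of 3, 8, 10); Column gets 13.
Column's induced payoffs are 1, 13, so Column commits to R. Subgame-perfect outcome: (B, R) with payoffs (10, 13).
For the simultaneous game, intersect best replies.
Player I's best replies: L→B; R→B.
Column's best replies: T→L; M→R; B→R.
The unique mutual best reply is (B, R), giving (10, 13).
Sequential outcome (B, R) coincides with the Nash profile (B, R).

yes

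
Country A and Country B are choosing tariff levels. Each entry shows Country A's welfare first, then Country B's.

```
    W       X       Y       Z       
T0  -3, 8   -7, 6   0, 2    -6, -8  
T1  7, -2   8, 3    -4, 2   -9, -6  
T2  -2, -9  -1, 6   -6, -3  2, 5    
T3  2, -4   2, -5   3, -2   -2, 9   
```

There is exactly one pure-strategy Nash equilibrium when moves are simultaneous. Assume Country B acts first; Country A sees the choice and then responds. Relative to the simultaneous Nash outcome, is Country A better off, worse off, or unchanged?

worse off

Work backward from Country A's decision.
- W: Country A compares -3, 7, -2, 2 and picks T1; Country B would get -2.
- X: Country A compares -7, 8, -1, 2 and picks T1; Country B would get 3.
- Y: Country A compares 0, -4, -6, 3 and picks T3; Country B would get -2.
- Z: Country A compares -6, -9, 2, -2 and picks T2; Country B would get 5.
Country B's induced payoffs are -2, 3, -2, 5, so Country B commits to Z. Subgame-perfect outcome: (T2, Z) with payoffs (2, 5).
Now find the simultaneous Nash equilibrium.
Country A's best replies: W→T1; X→T1; Y→T3; Z→T2.
Country B's best replies: T0→W; T1→X; T2→X; T3→Z.
The unique mutual best reply is (T1, X), giving (8, 3).
Country A earns 2 sequentially versus 8 at the Nash outcome: worse off.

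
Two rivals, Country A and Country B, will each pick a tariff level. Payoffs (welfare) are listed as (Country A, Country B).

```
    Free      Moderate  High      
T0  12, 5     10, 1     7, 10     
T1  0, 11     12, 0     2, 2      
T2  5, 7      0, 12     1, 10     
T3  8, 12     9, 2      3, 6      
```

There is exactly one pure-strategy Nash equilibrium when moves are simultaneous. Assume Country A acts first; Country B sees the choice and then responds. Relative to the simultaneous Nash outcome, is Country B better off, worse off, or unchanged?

better off

Backward induction with Country A moving first.
- T0: Country B compares 5, 1, 10 and picks High; Country A would get 7.
- T1: Country B compares 11, 0, 2 and picks Free; Country A would get 0.
- T2: Country B compares 7, 12, 10 and picks Moderate; Country A would get 0.
- T3: Country B compares 12, 2, 6 and picks Free; Country A would get 8.
Among 7, 0, 0, 8, the best is 8 at T3. Subgame-perfect outcome: (T3, Free) with payoffs (8, 12).
Now find the simultaneous Nash equilibrium.
Country A's best replies: Free→T0; Moderate→T1; High→T0.
Country B's best replies: T0→High; T1→Free; T2→Moderate; T3→Free.
Only (T0, High) has each player best-responding; Nash payoffs (7, 10).
Country B earns 12 sequentially versus 10 at the Nash outcome: better off.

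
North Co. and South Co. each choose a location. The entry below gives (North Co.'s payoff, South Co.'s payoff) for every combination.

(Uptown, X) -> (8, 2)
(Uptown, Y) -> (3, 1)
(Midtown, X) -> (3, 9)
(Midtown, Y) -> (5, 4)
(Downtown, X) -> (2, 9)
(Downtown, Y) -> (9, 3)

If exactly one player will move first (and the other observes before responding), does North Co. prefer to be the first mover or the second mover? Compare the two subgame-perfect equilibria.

If North Co. leads: South Co.'s best replies are Uptown→X, Midtown→X, Downtown→X; North Co.'s induced payoffs 8, 3, 2; outcome (Uptown, X), payoffs (8, 2).
If South Co. leads: North Co.'s best replies are X→Uptown, Y→Downtown; South Co.'s induced payoffs 2, 3; outcome (Downtown, Y), payoffs (9, 3).
North Co. gets 8 moving first and 9 moving second, so North Co. prefers to move second.

second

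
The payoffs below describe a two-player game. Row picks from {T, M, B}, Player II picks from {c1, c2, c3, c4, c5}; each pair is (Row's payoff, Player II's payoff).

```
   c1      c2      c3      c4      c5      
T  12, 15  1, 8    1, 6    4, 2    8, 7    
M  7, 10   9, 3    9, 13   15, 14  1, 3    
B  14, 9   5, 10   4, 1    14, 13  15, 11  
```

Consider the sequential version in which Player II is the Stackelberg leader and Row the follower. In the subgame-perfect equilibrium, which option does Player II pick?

c4

Work backward from Row's decision.
- c1 → Row plays B (best of 12, 7, 14); Player II gets 9.
- c2 → Row plays M (best of 1, 9, 5); Player II gets 3.
- c3 → Row plays M (best of 1, 9, 4); Player II gets 13.
- c4 → Row plays M (best of 4, 15, 14); Player II gets 14.
- c5 → Row plays B (best of 8, 1, 15); Player II gets 11.
Player II's induced payoffs are 9, 3, 13, 14, 11, so Player II commits to c4. Subgame-perfect outcome: (M, c4) with payoffs (15, 14).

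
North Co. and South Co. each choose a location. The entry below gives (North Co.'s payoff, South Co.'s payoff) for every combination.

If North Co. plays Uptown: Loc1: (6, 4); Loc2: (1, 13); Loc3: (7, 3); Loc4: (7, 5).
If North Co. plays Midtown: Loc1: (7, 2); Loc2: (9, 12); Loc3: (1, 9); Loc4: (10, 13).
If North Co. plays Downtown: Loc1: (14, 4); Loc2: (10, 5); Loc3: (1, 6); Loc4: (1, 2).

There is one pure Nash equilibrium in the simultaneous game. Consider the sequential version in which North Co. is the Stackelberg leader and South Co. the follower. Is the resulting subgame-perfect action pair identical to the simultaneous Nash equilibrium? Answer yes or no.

yes

Work backward from South Co.'s decision.
- Uptown → South Co. plays Loc2 (best of 4, 13, 3, 5); North Co. gets 1.
- Midtown → South Co. plays Loc4 (best of 2, 12, 9, 13); North Co. gets 10.
- Downtown → South Co. plays Loc3 (best of 4, 5, 6, 2); North Co. gets 1.
Maximizing over 1, 10, 1, North Co. chooses Midtown. Subgame-perfect outcome: (Midtown, Loc4) with payoffs (10, 13).
For the simultaneous game, intersect best replies.
North Co.'s best replies: Loc1→Downtown; Loc2→Downtown; Loc3→Uptown; Loc4→Midtown.
South Co.'s best replies: Uptown→Loc2; Midtown→Loc4; Downtown→Loc3.
The unique mutual best reply is (Midtown, Loc4), giving (10, 13).
Sequential outcome (Midtown, Loc4) coincides with the Nash profile (Midtown, Loc4).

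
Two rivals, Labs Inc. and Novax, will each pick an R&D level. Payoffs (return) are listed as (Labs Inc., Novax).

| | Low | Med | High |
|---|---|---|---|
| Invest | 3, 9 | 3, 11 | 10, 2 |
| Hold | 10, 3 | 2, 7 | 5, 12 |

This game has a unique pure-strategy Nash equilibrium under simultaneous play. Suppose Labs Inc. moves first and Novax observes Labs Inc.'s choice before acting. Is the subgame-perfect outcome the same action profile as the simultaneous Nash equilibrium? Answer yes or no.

Backward induction with Labs Inc. moving first.
- Invest: BR = Med, leader payoff 3.
- Hold: BR = High, leader payoff 5.
Maximizing over 3, 5, Labs Inc. chooses Hold. Subgame-perfect outcome: (Hold, High) with payoffs (5, 12).
Under simultaneous play:
Labs Inc.'s best replies: Low→Hold; Med→Invest; High→Invest.
Novax's best replies: Invest→Med; Hold→High.
Only (Invest, Med) has each player best-responding; Nash payoffs (3, 11).
Sequential outcome (Hold, High) differs from the Nash profile (Invest, Med).

no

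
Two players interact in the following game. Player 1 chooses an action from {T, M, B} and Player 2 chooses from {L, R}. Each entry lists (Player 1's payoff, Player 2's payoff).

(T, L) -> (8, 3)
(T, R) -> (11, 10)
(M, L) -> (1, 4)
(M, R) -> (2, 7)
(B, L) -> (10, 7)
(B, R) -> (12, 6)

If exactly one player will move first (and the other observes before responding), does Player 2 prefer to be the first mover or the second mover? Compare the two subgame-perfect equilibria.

If Player 1 leads: Player 2's best replies are T→R, M→R, B→L; Player 1's induced payoffs 11, 2, 10; outcome (T, R), payoffs (11, 10).
If Player 2 leads: Player 1's best replies are L→B, R→B; Player 2's induced payoffs 7, 6; outcome (B, L), payoffs (10, 7).
Player 2 gets 7 moving first and 10 moving second, so Player 2 prefers to move second.

second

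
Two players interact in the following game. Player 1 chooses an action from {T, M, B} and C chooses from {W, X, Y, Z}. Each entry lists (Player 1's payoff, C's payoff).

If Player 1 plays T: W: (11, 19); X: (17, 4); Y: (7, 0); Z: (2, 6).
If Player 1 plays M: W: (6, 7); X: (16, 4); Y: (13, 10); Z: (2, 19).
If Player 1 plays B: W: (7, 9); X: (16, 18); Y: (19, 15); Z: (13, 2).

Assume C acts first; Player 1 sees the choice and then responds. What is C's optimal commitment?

Work backward from Player 1's decision.
- W: Player 1 compares 11, 6, 7 and picks T; C would get 19.
- X: Player 1 compares 17, 16, 16 and picks T; C would get 4.
- Y: Player 1 compares 7, 13, 19 and picks B; C would get 15.
- Z: Player 1 compares 2, 2, 13 and picks B; C would get 2.
Among 19, 4, 15, 2, the best is 19 at W. Subgame-perfect outcome: (T, W) with payoffs (11, 19).

W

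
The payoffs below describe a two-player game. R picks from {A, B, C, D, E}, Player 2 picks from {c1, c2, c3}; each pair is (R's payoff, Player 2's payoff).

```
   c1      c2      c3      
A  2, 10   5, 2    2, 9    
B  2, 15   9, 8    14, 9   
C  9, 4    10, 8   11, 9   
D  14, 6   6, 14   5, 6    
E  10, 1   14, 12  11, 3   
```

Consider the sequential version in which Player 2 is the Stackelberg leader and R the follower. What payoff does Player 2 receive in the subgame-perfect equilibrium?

12

Solve by backward induction (Player 2 leads).
- c1 → R plays D (best of 2, 2, 9, 14, 10); Player 2 gets 6.
- c2 → R plays E (best of 5, 9, 10, 6, 14); Player 2 gets 12.
- c3 → R plays B (best of 2, 14, 11, 5, 11); Player 2 gets 9.
Maximizing over 6, 12, 9, Player 2 chooses c2. Subgame-perfect outcome: (E, c2) with payoffs (14, 12).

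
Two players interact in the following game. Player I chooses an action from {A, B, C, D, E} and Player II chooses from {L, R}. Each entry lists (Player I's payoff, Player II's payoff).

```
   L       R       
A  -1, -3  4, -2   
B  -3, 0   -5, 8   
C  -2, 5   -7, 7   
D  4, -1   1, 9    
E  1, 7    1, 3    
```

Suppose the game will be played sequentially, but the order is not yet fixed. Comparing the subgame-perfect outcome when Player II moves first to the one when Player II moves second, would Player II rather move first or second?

If Player I leads: Player II's best replies are A→R, B→R, C→R, D→R, E→L; Player I's induced payoffs 4, -5, -7, 1, 1; outcome (A, R), payoffs (4, -2).
If Player II leads: Player I's best replies are L→D, R→A; Player II's induced payoffs -1, -2; outcome (D, L), payoffs (4, -1).
Player II gets -1 moving first and -2 moving second, so Player II prefers to move first.

first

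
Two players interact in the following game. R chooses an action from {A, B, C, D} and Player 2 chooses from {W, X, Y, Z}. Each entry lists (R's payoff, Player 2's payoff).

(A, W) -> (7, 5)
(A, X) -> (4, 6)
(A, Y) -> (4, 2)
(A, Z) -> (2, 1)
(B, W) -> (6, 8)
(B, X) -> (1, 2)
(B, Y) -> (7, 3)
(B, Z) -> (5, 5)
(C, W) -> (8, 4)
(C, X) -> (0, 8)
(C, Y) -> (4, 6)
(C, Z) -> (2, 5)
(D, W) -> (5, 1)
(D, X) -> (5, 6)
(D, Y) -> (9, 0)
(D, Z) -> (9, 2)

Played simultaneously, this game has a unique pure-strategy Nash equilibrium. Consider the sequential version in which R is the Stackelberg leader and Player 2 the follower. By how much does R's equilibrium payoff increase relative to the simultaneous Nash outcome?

1

Work backward from Player 2's decision.
- A: BR = X, leader payoff 4.
- B: BR = W, leader payoff 6.
- C: BR = X, leader payoff 0.
- D: BR = X, leader payoff 5.
R's induced payoffs are 4, 6, 0, 5, so R commits to B. Subgame-perfect outcome: (B, W) with payoffs (6, 8).
Under simultaneous play:
R's best replies: W→C; X→D; Y→D; Z→D.
Player 2's best replies: A→X; B→W; C→X; D→X.
Only (D, X) has each player best-responding; Nash payoffs (5, 6).
R's commitment gain: 6 − 5 = 1.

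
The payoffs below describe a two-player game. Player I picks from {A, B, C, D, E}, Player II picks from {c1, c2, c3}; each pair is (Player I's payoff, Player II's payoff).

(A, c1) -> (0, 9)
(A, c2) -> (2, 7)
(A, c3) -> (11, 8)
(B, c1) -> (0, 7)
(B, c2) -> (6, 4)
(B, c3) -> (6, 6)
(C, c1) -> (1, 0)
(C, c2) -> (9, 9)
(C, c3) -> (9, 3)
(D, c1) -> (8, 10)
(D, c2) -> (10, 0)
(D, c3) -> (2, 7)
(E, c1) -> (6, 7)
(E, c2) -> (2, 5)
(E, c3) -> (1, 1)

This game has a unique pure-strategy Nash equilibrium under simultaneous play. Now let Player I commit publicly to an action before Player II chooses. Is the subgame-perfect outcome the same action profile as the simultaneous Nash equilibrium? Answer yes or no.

Solve by backward induction (Player I leads).
- A: BR = c1, leader payoff 0.
- B: BR = c1, leader payoff 0.
- C: BR = c2, leader payoff 9.
- D: BR = c1, leader payoff 8.
- E: BR = c1, leader payoff 6.
Maximizing over 0, 0, 9, 8, 6, Player I chooses C. Subgame-perfect outcome: (C, c2) with payoffs (9, 9).
Now find the simultaneous Nash equilibrium.
Player I's best replies: c1→D; c2→D; c3→A.
Player II's best replies: A→c1; B→c1; C→c2; D→c1; E→c1.
Only (D, c1) has each player best-responding; Nash payoffs (8, 10).
Sequential outcome (C, c2) differs from the Nash profile (D, c1).

no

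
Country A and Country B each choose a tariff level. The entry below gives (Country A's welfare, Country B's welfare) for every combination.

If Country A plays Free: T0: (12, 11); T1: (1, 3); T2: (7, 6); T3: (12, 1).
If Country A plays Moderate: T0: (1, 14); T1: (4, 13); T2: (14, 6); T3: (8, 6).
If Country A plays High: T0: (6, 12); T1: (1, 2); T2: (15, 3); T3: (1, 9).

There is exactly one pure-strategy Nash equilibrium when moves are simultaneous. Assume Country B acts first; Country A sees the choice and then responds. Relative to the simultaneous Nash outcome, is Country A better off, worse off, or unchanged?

Solve by backward induction (Country B leads).
- T0 → Country A plays Free (best of 12, 1, 6); Country B gets 11.
- T1 → Country A plays Moderate (best of 1, 4, 1); Country B gets 13.
- T2 → Country A plays High (best of 7, 14, 15); Country B gets 3.
- T3 → Country A plays Free (best of 12, 8, 1); Country B gets 1.
Among 11, 13, 3, 1, the best is 13 at T1. Subgame-perfect outcome: (Moderate, T1) with payoffs (4, 13).
Now find the simultaneous Nash equilibrium.
Country A's best replies: T0→Free; T1→Moderate; T2→High; T3→Free.
Country B's best replies: Free→T0; Moderate→T0; High→T0.
Only (Free, T0) has each player best-responding; Nash payoffs (12, 11).
Country A earns 4 sequentially versus 12 at the Nash outcome: worse off.

worse off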